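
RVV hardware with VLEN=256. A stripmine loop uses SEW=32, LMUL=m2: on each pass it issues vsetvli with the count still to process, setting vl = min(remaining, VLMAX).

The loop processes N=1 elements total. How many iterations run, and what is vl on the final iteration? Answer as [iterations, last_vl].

[iterations, last_vl] = [1, 1]

VLMAX = (256 × 2) / 32 = 16 lanes
1 elements at 16/iter → 1 passes, remainder 1 on the last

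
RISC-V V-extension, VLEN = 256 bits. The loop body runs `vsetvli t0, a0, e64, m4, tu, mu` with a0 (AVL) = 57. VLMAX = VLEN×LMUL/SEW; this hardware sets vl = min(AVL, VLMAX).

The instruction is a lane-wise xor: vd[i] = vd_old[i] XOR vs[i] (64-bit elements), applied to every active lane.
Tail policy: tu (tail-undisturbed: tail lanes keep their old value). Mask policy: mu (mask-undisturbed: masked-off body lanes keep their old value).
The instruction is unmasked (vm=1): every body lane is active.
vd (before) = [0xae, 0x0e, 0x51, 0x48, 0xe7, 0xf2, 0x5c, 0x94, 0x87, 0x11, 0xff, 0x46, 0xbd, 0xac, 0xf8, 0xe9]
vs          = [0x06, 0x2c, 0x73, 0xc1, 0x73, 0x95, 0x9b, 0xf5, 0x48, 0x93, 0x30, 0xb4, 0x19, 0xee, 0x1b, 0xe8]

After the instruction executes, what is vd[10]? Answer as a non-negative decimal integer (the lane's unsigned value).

vd[10] = 207

VLMAX = (256 × 4) / 64 = 16 lanes
vl ← min(57, 16) = 16
[0] xor(0xae,0x06) = 0xa8
[1] xor(0x0e,0x2c) = 0x22
[2] xor(0x51,0x73) = 0x22
[3] xor(0x48,0xc1) = 0x89
[4] xor(0xe7,0x73) = 0x94
[5] xor(0xf2,0x95) = 0x67
[6] xor(0x5c,0x9b) = 0xc7
[7] xor(0x94,0xf5) = 0x61
[8] xor(0x87,0x48) = 0xcf
[9] xor(0x11,0x93) = 0x82
[10] xor(0xff,0x30) = 0xcf
[11] xor(0x46,0xb4) = 0xf2
[12] xor(0xbd,0x19) = 0xa4
[13] xor(0xac,0xee) = 0x42
[14] xor(0xf8,0x1b) = 0xe3
[15] xor(0xe9,0xe8) = 0x01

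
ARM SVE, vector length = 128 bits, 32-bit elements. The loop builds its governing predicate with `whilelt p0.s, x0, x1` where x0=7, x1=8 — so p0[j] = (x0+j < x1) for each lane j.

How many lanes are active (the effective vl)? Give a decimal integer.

vl = 1

lane count: 128 div 32 = 4
p0[j] = (7+j < 8); true for j=0..0 → 1 lanes set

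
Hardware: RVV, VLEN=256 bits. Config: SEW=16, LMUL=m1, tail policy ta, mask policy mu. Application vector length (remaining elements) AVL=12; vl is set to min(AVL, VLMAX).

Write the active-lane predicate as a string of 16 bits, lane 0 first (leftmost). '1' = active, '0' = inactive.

predicate = 1111111111110000

lanes per group: 256·1/16 = 16
vl ← min(12, 16) = 12
bits (lane 0 leftmost): 1111111111110000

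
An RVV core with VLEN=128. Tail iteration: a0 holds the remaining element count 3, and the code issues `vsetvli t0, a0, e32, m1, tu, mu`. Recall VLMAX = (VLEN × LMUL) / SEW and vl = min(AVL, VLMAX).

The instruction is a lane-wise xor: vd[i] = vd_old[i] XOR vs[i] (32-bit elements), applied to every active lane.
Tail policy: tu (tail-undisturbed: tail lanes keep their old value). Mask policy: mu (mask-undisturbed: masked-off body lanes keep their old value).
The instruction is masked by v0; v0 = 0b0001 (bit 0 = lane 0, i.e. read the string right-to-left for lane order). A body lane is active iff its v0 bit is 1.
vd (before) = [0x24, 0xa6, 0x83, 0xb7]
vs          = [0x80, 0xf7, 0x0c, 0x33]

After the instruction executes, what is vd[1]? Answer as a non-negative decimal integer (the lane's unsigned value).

vd[1] = 166

VLMAX = (128 × 1) / 32 = 4 lanes
AVL=3 ≤ VLMAX=4, so vl = 3
  i=0: xor(0x24,0x80) → 164
  i=1: mask-off/keep → 166
  i=2: mask-off/keep → 131
  i=3: tail/keep → 183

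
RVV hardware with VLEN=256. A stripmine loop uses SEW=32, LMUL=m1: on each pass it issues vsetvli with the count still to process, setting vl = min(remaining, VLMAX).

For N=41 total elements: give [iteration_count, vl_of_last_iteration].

[iterations, last_vl] = [6, 1]

VLMAX = VLEN×LMUL/SEW = 256×1/32 = 8
41 elements at 8/iter → 6 passes, remainder 1 on the last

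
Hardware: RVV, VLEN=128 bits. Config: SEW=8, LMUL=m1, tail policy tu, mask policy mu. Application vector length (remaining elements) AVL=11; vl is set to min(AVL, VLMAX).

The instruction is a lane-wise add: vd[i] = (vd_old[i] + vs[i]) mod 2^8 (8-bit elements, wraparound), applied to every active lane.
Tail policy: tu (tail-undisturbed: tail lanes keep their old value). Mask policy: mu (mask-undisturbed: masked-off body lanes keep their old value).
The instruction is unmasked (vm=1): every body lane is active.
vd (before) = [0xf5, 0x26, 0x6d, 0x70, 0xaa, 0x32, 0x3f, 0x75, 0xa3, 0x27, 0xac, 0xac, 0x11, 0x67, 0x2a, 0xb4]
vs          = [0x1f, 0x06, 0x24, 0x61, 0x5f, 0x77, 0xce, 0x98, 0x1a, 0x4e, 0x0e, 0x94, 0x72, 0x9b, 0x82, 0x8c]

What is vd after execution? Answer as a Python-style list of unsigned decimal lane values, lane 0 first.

vd = [20, 44, 145, 209, 9, 169, 13, 13, 189, 117, 186, 172, 17, 103, 42, 180]

VLMAX = (128 × 1) / 8 = 16 lanes
vl ← min(11, 16) = 11
lane  0: add(0xf5,0x1f) ⇒ 0x14
lane  1: add(0x26,0x06) ⇒ 0x2c
lane  2: add(0x6d,0x24) ⇒ 0x91
lane  3: add(0x70,0x61) ⇒ 0xd1
lane  4: add(0xaa,0x5f) ⇒ 0x09
lane  5: add(0x32,0x77) ⇒ 0xa9
lane  6: add(0x3f,0xce) ⇒ 0x0d
lane  7: add(0x75,0x98) ⇒ 0x0d
lane  8: add(0xa3,0x1a) ⇒ 0xbd
lane  9: add(0x27,0x4e) ⇒ 0x75
lane 10: add(0xac,0x0e) ⇒ 0xba
lane 11: tail/keep ⇒ 0xac
lane 12: tail/keep ⇒ 0x11
lane 13: tail/keep ⇒ 0x67
lane 14: tail/keep ⇒ 0x2a
lane 15: tail/keep ⇒ 0xb4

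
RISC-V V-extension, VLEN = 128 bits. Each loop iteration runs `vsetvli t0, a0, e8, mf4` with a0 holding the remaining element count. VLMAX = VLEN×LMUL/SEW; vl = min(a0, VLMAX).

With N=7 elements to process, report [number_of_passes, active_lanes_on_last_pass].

VLMAX = (128 × 1/4) / 8 = 4 lanes
7 elements at 4/iter → 2 passes, remainder 3 on the last

[iterations, last_vl] = [2, 3]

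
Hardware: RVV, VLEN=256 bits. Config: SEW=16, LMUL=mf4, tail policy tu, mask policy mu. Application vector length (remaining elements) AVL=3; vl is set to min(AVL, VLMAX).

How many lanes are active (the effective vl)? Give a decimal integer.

vl = 3

lanes per group: 256·1/4/16 = 4
vl = min(AVL, VLMAX) = min(3, 4) = 3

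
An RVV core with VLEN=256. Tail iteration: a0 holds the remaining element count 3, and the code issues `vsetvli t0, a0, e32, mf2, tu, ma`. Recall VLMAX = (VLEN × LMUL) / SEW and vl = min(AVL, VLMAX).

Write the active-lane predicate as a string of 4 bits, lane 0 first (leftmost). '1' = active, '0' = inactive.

VLMAX = (256 × 1/2) / 32 = 4 lanes
AVL=3 ≤ VLMAX=4, so vl = 3
bits (lane 0 leftmost): 1110

predicate = 1110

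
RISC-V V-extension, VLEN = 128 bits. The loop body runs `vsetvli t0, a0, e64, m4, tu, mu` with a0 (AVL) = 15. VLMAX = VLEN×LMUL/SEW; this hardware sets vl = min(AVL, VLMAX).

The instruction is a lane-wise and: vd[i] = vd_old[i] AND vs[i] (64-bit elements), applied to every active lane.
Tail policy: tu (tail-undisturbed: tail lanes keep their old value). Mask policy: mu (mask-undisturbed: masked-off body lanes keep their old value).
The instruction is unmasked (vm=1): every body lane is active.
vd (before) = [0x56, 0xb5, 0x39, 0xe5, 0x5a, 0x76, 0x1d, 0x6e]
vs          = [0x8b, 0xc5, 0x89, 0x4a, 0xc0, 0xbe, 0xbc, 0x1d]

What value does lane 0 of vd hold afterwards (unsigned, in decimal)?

vd[0] = 2

lanes per group: 128·4/64 = 8
AVL=15 > VLMAX=8, so vl = 8
  i=0: and(0x56,0x8b) → 2
  i=1: and(0xb5,0xc5) → 133
  i=2: and(0x39,0x89) → 9
  i=3: and(0xe5,0x4a) → 64
  i=4: and(0x5a,0xc0) → 64
  i=5: and(0x76,0xbe) → 54
  i=6: and(0x1d,0xbc) → 28
  i=7: and(0x6e,0x1d) → 12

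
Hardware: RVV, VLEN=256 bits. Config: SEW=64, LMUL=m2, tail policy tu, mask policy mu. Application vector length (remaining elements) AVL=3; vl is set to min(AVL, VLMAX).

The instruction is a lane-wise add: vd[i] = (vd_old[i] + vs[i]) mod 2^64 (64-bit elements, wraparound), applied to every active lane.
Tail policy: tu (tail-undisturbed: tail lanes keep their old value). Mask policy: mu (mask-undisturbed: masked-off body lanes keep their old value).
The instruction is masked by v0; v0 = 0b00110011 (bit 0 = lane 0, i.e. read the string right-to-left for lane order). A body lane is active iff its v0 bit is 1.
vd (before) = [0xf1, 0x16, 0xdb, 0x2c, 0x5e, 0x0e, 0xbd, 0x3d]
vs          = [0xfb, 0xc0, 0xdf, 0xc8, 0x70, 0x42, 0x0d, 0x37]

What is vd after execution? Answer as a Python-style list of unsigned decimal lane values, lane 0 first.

vd = [492, 214, 219, 44, 94, 14, 189, 61]

VLMAX = VLEN×LMUL/SEW = 256×2/64 = 8
vl ← min(3, 8) = 3
lane  0: add(0xf1,0xfb) ⇒ 0x1ec
lane  1: add(0x16,0xc0) ⇒ 0xd6
lane  2: mask-off/keep ⇒ 0xdb
lane  3: tail/keep ⇒ 0x2c
lane  4: tail/keep ⇒ 0x5e
lane  5: tail/keep ⇒ 0x0e
lane  6: tail/keep ⇒ 0xbd
lane  7: tail/keep ⇒ 0x3d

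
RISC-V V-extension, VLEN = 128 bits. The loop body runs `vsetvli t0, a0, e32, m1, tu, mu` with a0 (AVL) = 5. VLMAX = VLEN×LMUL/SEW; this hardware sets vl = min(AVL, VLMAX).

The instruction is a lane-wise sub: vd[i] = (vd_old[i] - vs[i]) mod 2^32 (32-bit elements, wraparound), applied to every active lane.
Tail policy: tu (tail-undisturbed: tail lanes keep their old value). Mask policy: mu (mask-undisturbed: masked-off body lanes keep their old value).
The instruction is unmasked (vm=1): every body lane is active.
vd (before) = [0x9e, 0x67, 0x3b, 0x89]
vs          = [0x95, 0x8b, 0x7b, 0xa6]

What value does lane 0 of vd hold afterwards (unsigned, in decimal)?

vd[0] = 9

lanes per group: 128·1/32 = 4
vl = min(AVL, VLMAX) = min(5, 4) = 4
[0] sub(0x9e,0x95) = 0x09
[1] sub(0x67,0x8b) = 0xffffffdc
[2] sub(0x3b,0x7b) = 0xffffffc0
[3] sub(0x89,0xa6) = 0xffffffe3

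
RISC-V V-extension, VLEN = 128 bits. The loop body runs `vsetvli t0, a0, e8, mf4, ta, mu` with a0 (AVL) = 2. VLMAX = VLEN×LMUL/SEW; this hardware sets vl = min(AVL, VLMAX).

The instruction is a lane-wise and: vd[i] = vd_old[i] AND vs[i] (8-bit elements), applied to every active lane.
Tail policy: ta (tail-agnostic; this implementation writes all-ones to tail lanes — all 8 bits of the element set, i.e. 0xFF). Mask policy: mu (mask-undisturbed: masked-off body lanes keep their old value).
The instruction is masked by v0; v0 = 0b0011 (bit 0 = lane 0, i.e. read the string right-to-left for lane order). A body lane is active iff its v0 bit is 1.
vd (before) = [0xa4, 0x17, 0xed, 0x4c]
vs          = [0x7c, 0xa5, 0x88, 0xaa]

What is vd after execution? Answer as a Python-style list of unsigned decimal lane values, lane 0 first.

VLMAX = VLEN×LMUL/SEW = 128×1/4/8 = 4
vl ← min(2, 4) = 2
lane  0: and(0xa4,0x7c) ⇒ 0x24
lane  1: and(0x17,0xa5) ⇒ 0x05
lane  2: tail/ones ⇒ 0xff
lane  3: tail/ones ⇒ 0xff

vd = [36, 5, 255, 255]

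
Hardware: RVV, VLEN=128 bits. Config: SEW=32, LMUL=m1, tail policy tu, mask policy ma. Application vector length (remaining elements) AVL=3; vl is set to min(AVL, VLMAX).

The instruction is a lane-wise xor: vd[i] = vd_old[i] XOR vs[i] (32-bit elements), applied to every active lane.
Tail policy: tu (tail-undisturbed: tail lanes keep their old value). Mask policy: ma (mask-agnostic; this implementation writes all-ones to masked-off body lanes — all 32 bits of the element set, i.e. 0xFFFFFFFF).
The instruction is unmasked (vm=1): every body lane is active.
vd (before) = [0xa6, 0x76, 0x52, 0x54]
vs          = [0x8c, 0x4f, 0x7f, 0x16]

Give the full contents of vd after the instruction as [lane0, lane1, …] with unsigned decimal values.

vd = [42, 57, 45, 84]

lanes per group: 128·1/32 = 4
vl = min(AVL, VLMAX) = min(3, 4) = 3
lane  0: xor(0xa6,0x8c) ⇒ 0x2a
lane  1: xor(0x76,0x4f) ⇒ 0x39
lane  2: xor(0x52,0x7f) ⇒ 0x2d
lane  3: tail/keep ⇒ 0x54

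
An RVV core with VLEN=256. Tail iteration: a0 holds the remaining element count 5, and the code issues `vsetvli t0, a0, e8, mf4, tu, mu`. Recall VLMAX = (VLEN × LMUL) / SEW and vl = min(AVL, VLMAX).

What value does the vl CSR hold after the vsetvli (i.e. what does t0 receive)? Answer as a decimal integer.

VLMAX = VLEN×LMUL/SEW = 256×1/4/8 = 8
vl = min(AVL, VLMAX) = min(5, 8) = 5

vl = 5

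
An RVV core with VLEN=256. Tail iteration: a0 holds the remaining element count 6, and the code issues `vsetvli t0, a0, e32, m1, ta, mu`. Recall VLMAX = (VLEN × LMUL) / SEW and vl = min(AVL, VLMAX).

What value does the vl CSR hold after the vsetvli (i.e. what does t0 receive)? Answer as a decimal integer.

lanes per group: 256·1/32 = 8
vl ← min(6, 8) = 6

vl = 6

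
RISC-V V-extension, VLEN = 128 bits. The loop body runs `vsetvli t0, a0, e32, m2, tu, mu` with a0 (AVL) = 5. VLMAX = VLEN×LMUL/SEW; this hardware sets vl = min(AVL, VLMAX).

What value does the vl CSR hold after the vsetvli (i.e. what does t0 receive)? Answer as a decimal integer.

vl = 5

lanes per group: 128·2/32 = 8
vl ← min(5, 8) = 5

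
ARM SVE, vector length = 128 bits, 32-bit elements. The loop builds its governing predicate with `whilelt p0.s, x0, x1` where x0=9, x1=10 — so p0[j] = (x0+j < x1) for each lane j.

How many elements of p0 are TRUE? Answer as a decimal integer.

vl = 1

register lanes = 128/32 = 4
p0[j] = (9+j < 10); true for j=0..0 → 1 lanes set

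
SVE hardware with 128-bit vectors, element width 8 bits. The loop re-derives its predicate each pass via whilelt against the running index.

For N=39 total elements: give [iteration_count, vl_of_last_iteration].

[iterations, last_vl] = [3, 7]

register lanes = 128/8 = 16
39 elements at 16/iter → 3 passes, remainder 7 on the last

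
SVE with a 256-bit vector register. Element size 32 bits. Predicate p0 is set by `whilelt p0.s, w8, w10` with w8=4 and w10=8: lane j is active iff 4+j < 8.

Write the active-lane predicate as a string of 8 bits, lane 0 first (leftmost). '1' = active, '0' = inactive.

register lanes = 256/32 = 8
p0[j] = (4+j < 8); true for j=0..3 → 4 lanes set
bits (lane 0 leftmost): 11110000

predicate = 11110000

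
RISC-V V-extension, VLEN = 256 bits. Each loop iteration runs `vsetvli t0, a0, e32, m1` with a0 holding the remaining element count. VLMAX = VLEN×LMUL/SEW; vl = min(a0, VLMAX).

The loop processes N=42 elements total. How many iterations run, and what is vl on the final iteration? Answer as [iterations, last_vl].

VLMAX = VLEN×LMUL/SEW = 256×1/32 = 8
iterations = ceil(42/8) = 6; final-pass vl = 2

[iterations, last_vl] = [6, 2]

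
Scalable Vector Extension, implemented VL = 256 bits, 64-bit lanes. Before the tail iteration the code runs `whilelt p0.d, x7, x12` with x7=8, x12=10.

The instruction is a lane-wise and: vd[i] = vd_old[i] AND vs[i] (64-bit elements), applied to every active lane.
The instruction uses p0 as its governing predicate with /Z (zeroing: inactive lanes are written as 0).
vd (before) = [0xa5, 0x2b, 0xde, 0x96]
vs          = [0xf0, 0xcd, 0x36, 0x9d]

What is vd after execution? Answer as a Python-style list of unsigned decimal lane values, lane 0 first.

vd = [160, 9, 0, 0]

256-bit reg / 64-bit elem → 4 lanes
whilelt: lane j active iff 8+j < 10 → j < 2 → 2 active
vd[0] and(0xa5,0xf0) -> 0xa0
vd[1] and(0x2b,0xcd) -> 0x09
vd[2] tail/zero -> 0x00
vd[3] tail/zero -> 0x00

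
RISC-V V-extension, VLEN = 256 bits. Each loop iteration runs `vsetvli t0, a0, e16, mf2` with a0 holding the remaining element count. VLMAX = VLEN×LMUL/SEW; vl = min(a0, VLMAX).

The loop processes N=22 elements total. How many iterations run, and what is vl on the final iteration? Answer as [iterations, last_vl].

VLMAX = (256 × 1/2) / 16 = 8 lanes
N=22: ⌈22/8⌉ = 3 iters; last vl = 22 − 2×8 = 6

[iterations, last_vl] = [3, 6]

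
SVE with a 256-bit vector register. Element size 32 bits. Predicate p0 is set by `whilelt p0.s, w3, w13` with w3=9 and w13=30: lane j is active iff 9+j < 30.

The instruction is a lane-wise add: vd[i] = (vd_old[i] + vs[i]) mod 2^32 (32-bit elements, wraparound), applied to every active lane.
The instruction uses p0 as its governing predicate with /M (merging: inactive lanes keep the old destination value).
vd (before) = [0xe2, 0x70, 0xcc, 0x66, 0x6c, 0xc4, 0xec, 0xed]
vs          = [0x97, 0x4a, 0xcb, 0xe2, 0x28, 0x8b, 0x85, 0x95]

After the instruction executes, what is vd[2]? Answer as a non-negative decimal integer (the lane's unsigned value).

register lanes = 256/32 = 8
p0[j] = (9+j < 30); true for j=0..7 → 8 lanes set
lane  0: add(0xe2,0x97) ⇒ 0x179
lane  1: add(0x70,0x4a) ⇒ 0xba
lane  2: add(0xcc,0xcb) ⇒ 0x197
lane  3: add(0x66,0xe2) ⇒ 0x148
lane  4: add(0x6c,0x28) ⇒ 0x94
lane  5: add(0xc4,0x8b) ⇒ 0x14f
lane  6: add(0xec,0x85) ⇒ 0x171
lane  7: add(0xed,0x95) ⇒ 0x182

vd[2] = 407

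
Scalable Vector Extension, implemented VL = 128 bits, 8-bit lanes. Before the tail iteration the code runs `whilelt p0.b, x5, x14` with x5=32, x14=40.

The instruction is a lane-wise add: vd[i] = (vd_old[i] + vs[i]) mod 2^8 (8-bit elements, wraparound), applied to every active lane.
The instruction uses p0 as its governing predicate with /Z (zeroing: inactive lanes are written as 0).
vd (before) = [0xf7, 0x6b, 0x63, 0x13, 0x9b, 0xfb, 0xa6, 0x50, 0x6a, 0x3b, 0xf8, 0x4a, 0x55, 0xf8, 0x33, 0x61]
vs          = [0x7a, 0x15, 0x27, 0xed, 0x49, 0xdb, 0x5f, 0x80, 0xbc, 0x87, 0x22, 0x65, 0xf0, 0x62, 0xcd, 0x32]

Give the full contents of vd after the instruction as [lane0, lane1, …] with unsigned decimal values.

vd = [113, 128, 138, 0, 228, 214, 5, 208, 0, 0, 0, 0, 0, 0, 0, 0]

128-bit reg / 8-bit elem → 16 lanes
p0[j] = (32+j < 40); true for j=0..7 → 8 lanes set
lane  0: add(0xf7,0x7a) ⇒ 0x71
lane  1: add(0x6b,0x15) ⇒ 0x80
lane  2: add(0x63,0x27) ⇒ 0x8a
lane  3: add(0x13,0xed) ⇒ 0x00
lane  4: add(0x9b,0x49) ⇒ 0xe4
lane  5: add(0xfb,0xdb) ⇒ 0xd6
lane  6: add(0xa6,0x5f) ⇒ 0x05
lane  7: add(0x50,0x80) ⇒ 0xd0
lane  8: tail/zero ⇒ 0x00
lane  9: tail/zero ⇒ 0x00
lane 10: tail/zero ⇒ 0x00
lane 11: tail/zero ⇒ 0x00
lane 12: tail/zero ⇒ 0x00
lane 13: tail/zero ⇒ 0x00
lane 14: tail/zero ⇒ 0x00
lane 15: tail/zero ⇒ 0x00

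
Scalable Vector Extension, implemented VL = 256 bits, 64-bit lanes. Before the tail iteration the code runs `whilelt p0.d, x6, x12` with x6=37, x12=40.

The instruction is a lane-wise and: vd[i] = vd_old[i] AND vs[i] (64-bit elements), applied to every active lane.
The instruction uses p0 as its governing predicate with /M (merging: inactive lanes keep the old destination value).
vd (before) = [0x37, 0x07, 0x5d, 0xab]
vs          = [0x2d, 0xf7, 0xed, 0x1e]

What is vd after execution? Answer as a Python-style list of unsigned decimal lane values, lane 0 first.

256-bit reg / 64-bit elem → 4 lanes
active while 37+j < 40, i.e. j ∈ [0,3) capped at 4 ⇒ 3
lane  0: and(0x37,0x2d) ⇒ 0x25
lane  1: and(0x07,0xf7) ⇒ 0x07
lane  2: and(0x5d,0xed) ⇒ 0x4d
lane  3: tail/keep ⇒ 0xab

vd = [37, 7, 77, 171]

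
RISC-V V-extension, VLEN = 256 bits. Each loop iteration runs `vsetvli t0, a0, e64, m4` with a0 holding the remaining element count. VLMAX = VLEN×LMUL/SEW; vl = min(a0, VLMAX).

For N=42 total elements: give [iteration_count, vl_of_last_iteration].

[iterations, last_vl] = [3, 10]

VLMAX = (256 × 4) / 64 = 16 lanes
42 elements at 16/iter → 3 passes, remainder 10 on the last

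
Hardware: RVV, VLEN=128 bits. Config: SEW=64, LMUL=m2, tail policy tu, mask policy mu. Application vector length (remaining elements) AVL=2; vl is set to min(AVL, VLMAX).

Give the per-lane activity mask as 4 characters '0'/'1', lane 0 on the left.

predicate = 1100

VLMAX = VLEN×LMUL/SEW = 128×2/64 = 4
vl ← min(2, 4) = 2
bits (lane 0 leftmost): 1100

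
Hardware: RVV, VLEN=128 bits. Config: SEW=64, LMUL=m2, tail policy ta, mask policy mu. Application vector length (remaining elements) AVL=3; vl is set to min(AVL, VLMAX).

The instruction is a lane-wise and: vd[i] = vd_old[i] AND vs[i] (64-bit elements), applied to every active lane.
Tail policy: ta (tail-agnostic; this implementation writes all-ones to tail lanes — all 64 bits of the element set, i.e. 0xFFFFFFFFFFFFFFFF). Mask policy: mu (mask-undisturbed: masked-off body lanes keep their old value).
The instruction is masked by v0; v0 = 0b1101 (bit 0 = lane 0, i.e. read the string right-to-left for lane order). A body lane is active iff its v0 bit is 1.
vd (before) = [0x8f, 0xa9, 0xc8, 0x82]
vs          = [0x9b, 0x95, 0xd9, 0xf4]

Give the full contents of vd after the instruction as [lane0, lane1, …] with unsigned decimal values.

VLMAX = (128 × 2) / 64 = 4 lanes
vl = min(AVL, VLMAX) = min(3, 4) = 3
[0] and(0x8f,0x9b) = 0x8b
[1] mask-off/keep = 0xa9
[2] and(0xc8,0xd9) = 0xc8
[3] tail/ones = 0xffffffffffffffff

vd = [139, 169, 200, 18446744073709551615]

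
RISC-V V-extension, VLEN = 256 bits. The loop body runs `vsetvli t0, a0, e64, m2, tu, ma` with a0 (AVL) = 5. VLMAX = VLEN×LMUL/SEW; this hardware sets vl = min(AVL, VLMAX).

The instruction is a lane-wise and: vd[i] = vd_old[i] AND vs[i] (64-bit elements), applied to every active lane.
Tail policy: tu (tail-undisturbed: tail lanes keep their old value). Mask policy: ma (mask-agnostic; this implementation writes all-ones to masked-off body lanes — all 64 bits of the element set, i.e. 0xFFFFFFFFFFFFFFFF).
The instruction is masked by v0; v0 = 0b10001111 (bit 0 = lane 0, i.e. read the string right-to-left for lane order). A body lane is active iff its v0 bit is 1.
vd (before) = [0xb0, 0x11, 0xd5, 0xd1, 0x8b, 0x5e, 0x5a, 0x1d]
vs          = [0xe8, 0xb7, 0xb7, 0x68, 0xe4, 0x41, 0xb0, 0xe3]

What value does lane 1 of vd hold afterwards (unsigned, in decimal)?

vd[1] = 17

VLMAX = (256 × 2) / 64 = 8 lanes
vl = min(AVL, VLMAX) = min(5, 8) = 5
lane  0: and(0xb0,0xe8) ⇒ 0xa0
lane  1: and(0x11,0xb7) ⇒ 0x11
lane  2: and(0xd5,0xb7) ⇒ 0x95
lane  3: and(0xd1,0x68) ⇒ 0x40
lane  4: mask-off/ones ⇒ 0xffffffffffffffff
lane  5: tail/keep ⇒ 0x5e
lane  6: tail/keep ⇒ 0x5a
lane  7: tail/keep ⇒ 0x1d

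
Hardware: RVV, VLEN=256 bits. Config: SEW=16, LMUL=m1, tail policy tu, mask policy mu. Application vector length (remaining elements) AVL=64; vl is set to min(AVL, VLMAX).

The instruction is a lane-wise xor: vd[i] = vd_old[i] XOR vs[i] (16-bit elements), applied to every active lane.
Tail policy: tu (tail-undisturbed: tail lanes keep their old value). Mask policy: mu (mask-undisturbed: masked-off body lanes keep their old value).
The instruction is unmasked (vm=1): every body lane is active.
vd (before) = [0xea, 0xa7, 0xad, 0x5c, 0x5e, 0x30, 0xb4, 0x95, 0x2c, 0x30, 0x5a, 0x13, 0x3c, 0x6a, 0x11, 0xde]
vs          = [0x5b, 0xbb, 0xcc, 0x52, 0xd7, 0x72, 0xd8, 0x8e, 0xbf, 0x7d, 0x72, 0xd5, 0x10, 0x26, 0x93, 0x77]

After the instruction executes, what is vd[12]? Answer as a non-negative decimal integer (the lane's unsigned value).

vd[12] = 44

VLMAX = VLEN×LMUL/SEW = 256×1/16 = 16
vl ← min(64, 16) = 16
vd[0] xor(0xea,0x5b) -> 0xb1
vd[1] xor(0xa7,0xbb) -> 0x1c
vd[2] xor(0xad,0xcc) -> 0x61
vd[3] xor(0x5c,0x52) -> 0x0e
vd[4] xor(0x5e,0xd7) -> 0x89
vd[5] xor(0x30,0x72) -> 0x42
vd[6] xor(0xb4,0xd8) -> 0x6c
vd[7] xor(0x95,0x8e) -> 0x1b
vd[8] xor(0x2c,0xbf) -> 0x93
vd[9] xor(0x30,0x7d) -> 0x4d
vd[10] xor(0x5a,0x72) -> 0x28
vd[11] xor(0x13,0xd5) -> 0xc6
vd[12] xor(0x3c,0x10) -> 0x2c
vd[13] xor(0x6a,0x26) -> 0x4c
vd[14] xor(0x11,0x93) -> 0x82
vd[15] xor(0xde,0x77) -> 0xa9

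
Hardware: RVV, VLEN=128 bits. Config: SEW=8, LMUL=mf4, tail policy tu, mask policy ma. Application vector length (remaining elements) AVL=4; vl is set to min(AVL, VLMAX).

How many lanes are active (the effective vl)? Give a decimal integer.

VLMAX = (128 × 1/4) / 8 = 4 lanes
AVL=4 ≤ VLMAX=4, so vl = 4

vl = 4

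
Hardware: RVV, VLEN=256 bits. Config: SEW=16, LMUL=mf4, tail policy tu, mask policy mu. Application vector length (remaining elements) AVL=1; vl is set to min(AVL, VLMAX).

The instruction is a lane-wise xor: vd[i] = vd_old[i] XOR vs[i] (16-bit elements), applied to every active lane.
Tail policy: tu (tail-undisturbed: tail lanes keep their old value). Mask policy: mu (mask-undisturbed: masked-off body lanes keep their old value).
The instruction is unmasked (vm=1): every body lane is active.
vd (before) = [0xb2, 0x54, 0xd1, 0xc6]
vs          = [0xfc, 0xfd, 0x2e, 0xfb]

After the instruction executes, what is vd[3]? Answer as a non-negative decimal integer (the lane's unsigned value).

VLMAX = VLEN×LMUL/SEW = 256×1/4/16 = 4
AVL=1 ≤ VLMAX=4, so vl = 1
lane  0: xor(0xb2,0xfc) ⇒ 0x4e
lane  1: tail/keep ⇒ 0x54
lane  2: tail/keep ⇒ 0xd1
lane  3: tail/keep ⇒ 0xc6

vd[3] = 198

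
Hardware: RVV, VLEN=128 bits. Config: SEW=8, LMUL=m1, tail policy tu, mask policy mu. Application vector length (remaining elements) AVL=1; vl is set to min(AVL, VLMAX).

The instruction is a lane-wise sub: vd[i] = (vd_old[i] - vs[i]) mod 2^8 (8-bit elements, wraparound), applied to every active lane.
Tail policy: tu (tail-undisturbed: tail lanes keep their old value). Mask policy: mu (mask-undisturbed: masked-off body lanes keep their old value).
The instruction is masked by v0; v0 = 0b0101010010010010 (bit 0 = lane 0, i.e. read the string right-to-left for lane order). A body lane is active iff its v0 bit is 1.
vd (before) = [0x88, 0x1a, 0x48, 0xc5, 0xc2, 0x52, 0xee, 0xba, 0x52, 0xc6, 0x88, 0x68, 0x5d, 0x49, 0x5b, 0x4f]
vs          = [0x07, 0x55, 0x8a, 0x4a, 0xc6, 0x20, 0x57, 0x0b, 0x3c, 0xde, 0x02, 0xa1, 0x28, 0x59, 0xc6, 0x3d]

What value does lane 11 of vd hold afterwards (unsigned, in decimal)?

VLMAX = (128 × 1) / 8 = 16 lanes
vl ← min(1, 16) = 1
[0] mask-off/keep = 0x88
[1] tail/keep = 0x1a
[2] tail/keep = 0x48
[3] tail/keep = 0xc5
[4] tail/keep = 0xc2
[5] tail/keep = 0x52
[6] tail/keep = 0xee
[7] tail/keep = 0xba
[8] tail/keep = 0x52
[9] tail/keep = 0xc6
[10] tail/keep = 0x88
[11] tail/keep = 0x68
[12] tail/keep = 0x5d
[13] tail/keep = 0x49
[14] tail/keep = 0x5b
[15] tail/keep = 0x4f

vd[11] = 104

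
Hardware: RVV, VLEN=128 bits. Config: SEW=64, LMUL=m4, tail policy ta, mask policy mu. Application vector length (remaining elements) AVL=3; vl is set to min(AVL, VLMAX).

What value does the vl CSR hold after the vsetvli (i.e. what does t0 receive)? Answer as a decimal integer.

vl = 3

lanes per group: 128·4/64 = 8
AVL=3 ≤ VLMAX=8, so vl = 3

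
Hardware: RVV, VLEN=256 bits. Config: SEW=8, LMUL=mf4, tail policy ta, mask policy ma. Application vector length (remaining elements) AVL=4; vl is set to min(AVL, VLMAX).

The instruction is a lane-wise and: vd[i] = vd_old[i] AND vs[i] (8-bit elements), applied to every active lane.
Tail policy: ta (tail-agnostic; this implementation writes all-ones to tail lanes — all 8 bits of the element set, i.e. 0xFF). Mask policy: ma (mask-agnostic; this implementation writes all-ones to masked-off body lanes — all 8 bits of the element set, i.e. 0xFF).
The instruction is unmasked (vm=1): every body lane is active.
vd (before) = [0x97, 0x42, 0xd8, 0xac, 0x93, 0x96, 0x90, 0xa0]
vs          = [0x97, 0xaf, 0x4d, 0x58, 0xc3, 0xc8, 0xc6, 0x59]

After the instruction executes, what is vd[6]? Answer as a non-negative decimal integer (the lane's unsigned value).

lanes per group: 256·1/4/8 = 8
vl ← min(4, 8) = 4
vd[0] and(0x97,0x97) -> 0x97
vd[1] and(0x42,0xaf) -> 0x02
vd[2] and(0xd8,0x4d) -> 0x48
vd[3] and(0xac,0x58) -> 0x08
vd[4] tail/ones -> 0xff
vd[5] tail/ones -> 0xff
vd[6] tail/ones -> 0xff
vd[7] tail/ones -> 0xff

vd[6] = 255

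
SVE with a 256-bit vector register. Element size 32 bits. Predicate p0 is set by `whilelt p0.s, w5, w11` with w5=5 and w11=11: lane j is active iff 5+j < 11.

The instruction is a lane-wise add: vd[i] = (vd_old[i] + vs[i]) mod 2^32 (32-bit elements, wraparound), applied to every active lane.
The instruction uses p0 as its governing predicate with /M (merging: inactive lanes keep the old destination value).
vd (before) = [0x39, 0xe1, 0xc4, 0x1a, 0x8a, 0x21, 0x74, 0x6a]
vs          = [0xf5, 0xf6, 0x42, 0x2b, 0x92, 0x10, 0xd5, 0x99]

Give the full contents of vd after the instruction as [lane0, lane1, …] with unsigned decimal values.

lane count: 256 div 32 = 8
active while 5+j < 11, i.e. j ∈ [0,6) capped at 8 ⇒ 6
[0] add(0x39,0xf5) = 0x12e
[1] add(0xe1,0xf6) = 0x1d7
[2] add(0xc4,0x42) = 0x106
[3] add(0x1a,0x2b) = 0x45
[4] add(0x8a,0x92) = 0x11c
[5] add(0x21,0x10) = 0x31
[6] tail/keep = 0x74
[7] tail/keep = 0x6a

vd = [302, 471, 262, 69, 284, 49, 116, 106]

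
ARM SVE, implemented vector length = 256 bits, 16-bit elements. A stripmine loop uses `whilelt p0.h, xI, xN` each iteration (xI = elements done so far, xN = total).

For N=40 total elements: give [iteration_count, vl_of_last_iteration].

[iterations, last_vl] = [3, 8]

lane count: 256 div 16 = 16
N=40: ⌈40/16⌉ = 3 iters; last vl = 40 − 2×16 = 8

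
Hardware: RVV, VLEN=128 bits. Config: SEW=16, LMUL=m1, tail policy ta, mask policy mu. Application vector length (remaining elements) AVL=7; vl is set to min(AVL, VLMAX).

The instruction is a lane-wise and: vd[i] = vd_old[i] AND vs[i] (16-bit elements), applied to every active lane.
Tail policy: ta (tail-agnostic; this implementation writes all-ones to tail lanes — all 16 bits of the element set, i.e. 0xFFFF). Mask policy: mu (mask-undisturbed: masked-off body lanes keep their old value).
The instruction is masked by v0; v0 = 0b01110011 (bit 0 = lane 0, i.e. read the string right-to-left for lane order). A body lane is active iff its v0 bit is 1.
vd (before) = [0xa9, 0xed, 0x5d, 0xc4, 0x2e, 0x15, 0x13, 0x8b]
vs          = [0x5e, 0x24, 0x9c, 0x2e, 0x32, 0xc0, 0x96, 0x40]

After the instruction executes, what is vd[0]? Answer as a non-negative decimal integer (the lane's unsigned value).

vd[0] = 8

lanes per group: 128·1/16 = 8
vl = min(AVL, VLMAX) = min(7, 8) = 7
vd[0] and(0xa9,0x5e) -> 0x08
vd[1] and(0xed,0x24) -> 0x24
vd[2] mask-off/keep -> 0x5d
vd[3] mask-off/keep -> 0xc4
vd[4] and(0x2e,0x32) -> 0x22
vd[5] and(0x15,0xc0) -> 0x00
vd[6] and(0x13,0x96) -> 0x12
vd[7] tail/ones -> 0xffff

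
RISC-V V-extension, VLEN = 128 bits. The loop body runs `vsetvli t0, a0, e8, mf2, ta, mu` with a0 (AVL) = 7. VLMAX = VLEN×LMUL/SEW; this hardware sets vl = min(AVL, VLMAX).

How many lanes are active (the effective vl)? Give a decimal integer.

vl = 7

lanes per group: 128·1/2/8 = 8
vl = min(AVL, VLMAX) = min(7, 8) = 7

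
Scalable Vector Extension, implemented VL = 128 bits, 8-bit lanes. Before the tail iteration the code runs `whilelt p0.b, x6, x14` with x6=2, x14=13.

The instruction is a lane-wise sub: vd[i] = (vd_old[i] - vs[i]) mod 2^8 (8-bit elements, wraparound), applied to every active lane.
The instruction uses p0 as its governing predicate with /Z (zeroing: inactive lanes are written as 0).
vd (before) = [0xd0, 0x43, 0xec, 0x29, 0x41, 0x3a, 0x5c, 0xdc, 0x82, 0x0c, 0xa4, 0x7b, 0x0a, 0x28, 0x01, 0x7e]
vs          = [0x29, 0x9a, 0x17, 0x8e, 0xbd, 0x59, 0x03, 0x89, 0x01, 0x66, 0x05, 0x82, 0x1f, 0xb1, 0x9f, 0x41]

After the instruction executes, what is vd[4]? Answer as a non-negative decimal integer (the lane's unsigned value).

vd[4] = 132

lane count: 128 div 8 = 16
p0[j] = (2+j < 13); true for j=0..10 → 11 lanes set
lane  0: sub(0xd0,0x29) ⇒ 0xa7
lane  1: sub(0x43,0x9a) ⇒ 0xa9
lane  2: sub(0xec,0x17) ⇒ 0xd5
lane  3: sub(0x29,0x8e) ⇒ 0x9b
lane  4: sub(0x41,0xbd) ⇒ 0x84
lane  5: sub(0x3a,0x59) ⇒ 0xe1
lane  6: sub(0x5c,0x03) ⇒ 0x59
lane  7: sub(0xdc,0x89) ⇒ 0x53
lane  8: sub(0x82,0x01) ⇒ 0x81
lane  9: sub(0x0c,0x66) ⇒ 0xa6
lane 10: sub(0xa4,0x05) ⇒ 0x9f
lane 11: tail/zero ⇒ 0x00
lane 12: tail/zero ⇒ 0x00
lane 13: tail/zero ⇒ 0x00
lane 14: tail/zero ⇒ 0x00
lane 15: tail/zero ⇒ 0x00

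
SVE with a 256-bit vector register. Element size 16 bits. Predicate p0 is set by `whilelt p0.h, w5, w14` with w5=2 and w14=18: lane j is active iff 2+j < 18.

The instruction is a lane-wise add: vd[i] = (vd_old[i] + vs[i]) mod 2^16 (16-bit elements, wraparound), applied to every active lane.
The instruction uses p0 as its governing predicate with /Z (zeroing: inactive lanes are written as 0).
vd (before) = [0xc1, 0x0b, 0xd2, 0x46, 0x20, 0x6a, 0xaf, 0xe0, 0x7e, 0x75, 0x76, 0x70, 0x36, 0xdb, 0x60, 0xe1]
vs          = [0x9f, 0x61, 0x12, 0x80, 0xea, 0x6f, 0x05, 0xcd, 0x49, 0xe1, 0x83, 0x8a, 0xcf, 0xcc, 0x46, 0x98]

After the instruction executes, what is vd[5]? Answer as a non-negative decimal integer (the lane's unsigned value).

vd[5] = 217

lane count: 256 div 16 = 16
active while 2+j < 18, i.e. j ∈ [0,16) capped at 16 ⇒ 16
  i=0: add(0xc1,0x9f) → 352
  i=1: add(0x0b,0x61) → 108
  i=2: add(0xd2,0x12) → 228
  i=3: add(0x46,0x80) → 198
  i=4: add(0x20,0xea) → 266
  i=5: add(0x6a,0x6f) → 217
  i=6: add(0xaf,0x05) → 180
  i=7: add(0xe0,0xcd) → 429
  i=8: add(0x7e,0x49) → 199
  i=9: add(0x75,0xe1) → 342
  i=10: add(0x76,0x83) → 249
  i=11: add(0x70,0x8a) → 250
  i=12: add(0x36,0xcf) → 261
  i=13: add(0xdb,0xcc) → 423
  i=14: add(0x60,0x46) → 166
  i=15: add(0xe1,0x98) → 377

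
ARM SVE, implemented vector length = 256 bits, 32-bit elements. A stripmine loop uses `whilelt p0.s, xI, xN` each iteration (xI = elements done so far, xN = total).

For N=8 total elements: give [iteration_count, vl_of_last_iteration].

[iterations, last_vl] = [1, 8]

register lanes = 256/32 = 8
8 elements at 8/iter → 1 passes, remainder 8 on the last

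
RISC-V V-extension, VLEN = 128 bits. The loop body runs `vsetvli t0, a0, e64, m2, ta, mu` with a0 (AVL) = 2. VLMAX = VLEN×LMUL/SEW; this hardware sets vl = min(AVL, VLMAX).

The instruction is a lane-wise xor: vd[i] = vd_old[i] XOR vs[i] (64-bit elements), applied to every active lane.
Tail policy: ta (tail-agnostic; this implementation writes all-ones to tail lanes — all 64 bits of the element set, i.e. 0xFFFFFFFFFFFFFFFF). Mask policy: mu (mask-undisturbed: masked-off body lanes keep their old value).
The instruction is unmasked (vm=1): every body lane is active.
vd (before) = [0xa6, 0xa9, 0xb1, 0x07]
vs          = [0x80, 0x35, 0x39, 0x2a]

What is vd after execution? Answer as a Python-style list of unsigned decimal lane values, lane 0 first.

lanes per group: 128·2/64 = 4
vl = min(AVL, VLMAX) = min(2, 4) = 2
vd[0] xor(0xa6,0x80) -> 0x26
vd[1] xor(0xa9,0x35) -> 0x9c
vd[2] tail/ones -> 0xffffffffffffffff
vd[3] tail/ones -> 0xffffffffffffffff

vd = [38, 156, 18446744073709551615, 18446744073709551615]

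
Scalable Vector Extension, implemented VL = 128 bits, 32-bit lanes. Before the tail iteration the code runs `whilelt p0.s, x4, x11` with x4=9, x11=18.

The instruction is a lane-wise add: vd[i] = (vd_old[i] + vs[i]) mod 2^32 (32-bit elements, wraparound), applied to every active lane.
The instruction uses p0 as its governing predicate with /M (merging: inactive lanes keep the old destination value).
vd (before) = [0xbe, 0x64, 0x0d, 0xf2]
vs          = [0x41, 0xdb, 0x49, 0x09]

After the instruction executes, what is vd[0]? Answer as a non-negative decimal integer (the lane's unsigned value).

lane count: 128 div 32 = 4
active while 9+j < 18, i.e. j ∈ [0,9) capped at 4 ⇒ 4
vd[0] add(0xbe,0x41) -> 0xff
vd[1] add(0x64,0xdb) -> 0x13f
vd[2] add(0x0d,0x49) -> 0x56
vd[3] add(0xf2,0x09) -> 0xfb

vd[0] = 255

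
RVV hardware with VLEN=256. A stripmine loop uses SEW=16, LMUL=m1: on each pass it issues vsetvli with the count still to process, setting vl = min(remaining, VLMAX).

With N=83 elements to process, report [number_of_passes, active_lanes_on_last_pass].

lanes per group: 256·1/16 = 16
iterations = ceil(83/16) = 6; final-pass vl = 3

[iterations, last_vl] = [6, 3]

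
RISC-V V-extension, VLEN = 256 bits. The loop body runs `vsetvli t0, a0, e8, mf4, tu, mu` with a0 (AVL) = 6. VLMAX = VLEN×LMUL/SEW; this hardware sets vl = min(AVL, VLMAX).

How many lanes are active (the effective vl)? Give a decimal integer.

vl = 6

VLMAX = (256 × 1/4) / 8 = 8 lanes
vl ← min(6, 8) = 6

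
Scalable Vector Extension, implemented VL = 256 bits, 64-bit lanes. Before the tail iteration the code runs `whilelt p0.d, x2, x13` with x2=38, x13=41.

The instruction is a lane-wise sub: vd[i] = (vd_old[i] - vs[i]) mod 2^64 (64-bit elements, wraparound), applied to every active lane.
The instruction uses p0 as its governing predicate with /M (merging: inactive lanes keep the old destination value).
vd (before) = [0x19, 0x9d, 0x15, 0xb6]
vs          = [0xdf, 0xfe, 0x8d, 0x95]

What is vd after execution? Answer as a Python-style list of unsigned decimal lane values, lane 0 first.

lane count: 256 div 64 = 4
active while 38+j < 41, i.e. j ∈ [0,3) capped at 4 ⇒ 3
lane  0: sub(0x19,0xdf) ⇒ 0xffffffffffffff3a
lane  1: sub(0x9d,0xfe) ⇒ 0xffffffffffffff9f
lane  2: sub(0x15,0x8d) ⇒ 0xffffffffffffff88
lane  3: tail/keep ⇒ 0xb6

vd = [18446744073709551418, 18446744073709551519, 18446744073709551496, 182]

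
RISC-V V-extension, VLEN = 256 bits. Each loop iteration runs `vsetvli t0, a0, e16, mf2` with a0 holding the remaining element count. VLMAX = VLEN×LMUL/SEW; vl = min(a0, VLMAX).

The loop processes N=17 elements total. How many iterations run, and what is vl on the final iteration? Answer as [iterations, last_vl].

[iterations, last_vl] = [3, 1]

lanes per group: 256·1/2/16 = 8
iterations = ceil(17/8) = 3; final-pass vl = 1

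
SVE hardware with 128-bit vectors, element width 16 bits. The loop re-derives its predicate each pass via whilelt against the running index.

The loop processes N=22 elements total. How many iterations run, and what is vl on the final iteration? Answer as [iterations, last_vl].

register lanes = 128/16 = 8
iterations = ceil(22/8) = 3; final-pass vl = 6

[iterations, last_vl] = [3, 6]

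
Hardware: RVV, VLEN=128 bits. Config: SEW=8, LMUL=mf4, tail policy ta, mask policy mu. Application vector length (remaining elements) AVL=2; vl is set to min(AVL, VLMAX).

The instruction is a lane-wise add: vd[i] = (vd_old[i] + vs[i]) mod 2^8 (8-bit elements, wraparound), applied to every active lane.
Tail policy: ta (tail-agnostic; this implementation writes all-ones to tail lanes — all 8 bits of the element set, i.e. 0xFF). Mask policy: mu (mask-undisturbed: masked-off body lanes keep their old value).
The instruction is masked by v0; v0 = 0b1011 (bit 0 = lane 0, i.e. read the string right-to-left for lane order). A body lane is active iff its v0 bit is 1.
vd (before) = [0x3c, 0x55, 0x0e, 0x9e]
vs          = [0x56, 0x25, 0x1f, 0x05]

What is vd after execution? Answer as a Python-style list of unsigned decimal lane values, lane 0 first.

vd = [146, 122, 255, 255]

VLMAX = VLEN×LMUL/SEW = 128×1/4/8 = 4
vl ← min(2, 4) = 2
vd[0] add(0x3c,0x56) -> 0x92
vd[1] add(0x55,0x25) -> 0x7a
vd[2] tail/ones -> 0xff
vd[3] tail/ones -> 0xff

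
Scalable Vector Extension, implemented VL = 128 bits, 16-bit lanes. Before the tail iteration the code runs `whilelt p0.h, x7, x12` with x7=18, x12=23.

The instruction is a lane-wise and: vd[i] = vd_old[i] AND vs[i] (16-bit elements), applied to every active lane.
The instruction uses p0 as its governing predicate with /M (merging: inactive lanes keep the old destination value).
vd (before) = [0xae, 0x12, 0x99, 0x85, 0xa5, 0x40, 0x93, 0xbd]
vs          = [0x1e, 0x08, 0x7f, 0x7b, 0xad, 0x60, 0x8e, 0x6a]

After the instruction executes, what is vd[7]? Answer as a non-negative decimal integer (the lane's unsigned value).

vd[7] = 189

128-bit reg / 16-bit elem → 8 lanes
whilelt: lane j active iff 18+j < 23 → j < 5 → 5 active
  i=0: and(0xae,0x1e) → 14
  i=1: and(0x12,0x08) → 0
  i=2: and(0x99,0x7f) → 25
  i=3: and(0x85,0x7b) → 1
  i=4: and(0xa5,0xad) → 165
  i=5: tail/keep → 64
  i=6: tail/keep → 147
  i=7: tail/keep → 189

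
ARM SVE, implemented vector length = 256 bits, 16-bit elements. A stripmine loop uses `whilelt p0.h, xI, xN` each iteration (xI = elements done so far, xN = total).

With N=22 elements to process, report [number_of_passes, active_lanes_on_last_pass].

lane count: 256 div 16 = 16
iterations = ceil(22/16) = 2; final-pass vl = 6

[iterations, last_vl] = [2, 6]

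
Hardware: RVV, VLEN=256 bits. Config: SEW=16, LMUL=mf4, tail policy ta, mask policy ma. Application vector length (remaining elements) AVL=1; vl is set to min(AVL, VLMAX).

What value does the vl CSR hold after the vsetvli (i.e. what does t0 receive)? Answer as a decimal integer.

vl = 1

VLMAX = (256 × 1/4) / 16 = 4 lanes
vl = min(AVL, VLMAX) = min(1, 4) = 1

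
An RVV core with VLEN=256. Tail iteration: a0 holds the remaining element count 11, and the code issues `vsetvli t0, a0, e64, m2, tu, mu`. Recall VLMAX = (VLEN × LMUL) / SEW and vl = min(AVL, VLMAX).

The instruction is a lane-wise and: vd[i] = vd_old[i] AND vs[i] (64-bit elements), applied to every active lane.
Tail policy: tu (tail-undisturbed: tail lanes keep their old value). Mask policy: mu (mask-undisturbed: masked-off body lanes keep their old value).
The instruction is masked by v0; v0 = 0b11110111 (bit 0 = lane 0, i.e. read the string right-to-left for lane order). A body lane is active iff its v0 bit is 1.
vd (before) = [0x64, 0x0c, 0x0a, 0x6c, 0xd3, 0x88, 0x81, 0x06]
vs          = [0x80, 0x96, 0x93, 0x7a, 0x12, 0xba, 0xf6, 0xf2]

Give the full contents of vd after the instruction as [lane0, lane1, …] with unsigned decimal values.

vd = [0, 4, 2, 108, 18, 136, 128, 2]

VLMAX = (256 × 2) / 64 = 8 lanes
AVL=11 > VLMAX=8, so vl = 8
vd[0] and(0x64,0x80) -> 0x00
vd[1] and(0x0c,0x96) -> 0x04
vd[2] and(0x0a,0x93) -> 0x02
vd[3] mask-off/keep -> 0x6c
vd[4] and(0xd3,0x12) -> 0x12
vd[5] and(0x88,0xba) -> 0x88
vd[6] and(0x81,0xf6) -> 0x80
vd[7] and(0x06,0xf2) -> 0x02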